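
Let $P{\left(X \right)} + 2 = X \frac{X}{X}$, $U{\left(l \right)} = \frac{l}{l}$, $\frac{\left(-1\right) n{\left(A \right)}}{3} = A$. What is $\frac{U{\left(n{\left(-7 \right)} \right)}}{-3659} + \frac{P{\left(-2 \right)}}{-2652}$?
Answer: $\frac{2996}{2425917} \approx 0.001235$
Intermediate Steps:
$n{\left(A \right)} = - 3 A$
$U{\left(l \right)} = 1$
$P{\left(X \right)} = -2 + X$ ($P{\left(X \right)} = -2 + X \frac{X}{X} = -2 + X 1 = -2 + X$)
$\frac{U{\left(n{\left(-7 \right)} \right)}}{-3659} + \frac{P{\left(-2 \right)}}{-2652} = 1 \frac{1}{-3659} + \frac{-2 - 2}{-2652} = 1 \left(- \frac{1}{3659}\right) - - \frac{1}{663} = - \frac{1}{3659} + \frac{1}{663} = \frac{2996}{2425917}$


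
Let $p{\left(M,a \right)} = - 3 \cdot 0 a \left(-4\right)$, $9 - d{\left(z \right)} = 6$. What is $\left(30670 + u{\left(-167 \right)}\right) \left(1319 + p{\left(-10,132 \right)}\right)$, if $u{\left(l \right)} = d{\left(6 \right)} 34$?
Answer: $40588268$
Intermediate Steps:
$d{\left(z \right)} = 3$ ($d{\left(z \right)} = 9 - 6 = 3$)
$p{\left(M,a \right)} = 0$ ($p{\left(M,a \right)} = \left(-3\right) 0 \left(-4\right) = 0 \left(-4\right) = 0$)
$u{\left(l \right)} = 102$ ($u{\left(l \right)} = 3 \cdot 34 = 102$)
$\left(30670 + u{\left(-167 \right)}\right) \left(1319 + p{\left(-10,132 \right)}\right) = \left(30670 + 102\right) \left(1319 + 0\right) = 30772 \cdot 1319 = 40588268$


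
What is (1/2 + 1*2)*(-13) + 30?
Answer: -5/2 ≈ -2.5000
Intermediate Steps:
(1/2 + 1*2)*(-13) + 30 = (½ + 2)*(-13) + 30 = (5/2)*(-13) + 30 = -65/2 + 30 = -5/2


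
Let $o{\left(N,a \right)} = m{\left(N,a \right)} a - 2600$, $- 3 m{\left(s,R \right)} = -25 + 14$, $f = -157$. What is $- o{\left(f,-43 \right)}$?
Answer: $\frac{8273}{3} \approx 2757.7$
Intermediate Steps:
$m{\left(s,R \right)} = \frac{11}{3}$ ($m{\left(s,R \right)} = - \frac{-25 + 14}{3} = \left(- \frac{1}{3}\right) \left(-11\right) = \frac{11}{3}$)
$o{\left(N,a \right)} = -2600 + \frac{11 a}{3}$ ($o{\left(N,a \right)} = \frac{11 a}{3} - 2600 = -2600 + \frac{11 a}{3}$)
$- o{\left(f,-43 \right)} = - (-2600 + \frac{11}{3} \left(-43\right)) = - (-2600 - \frac{473}{3}) = \left(-1\right) \left(- \frac{8273}{3}\right) = \frac{8273}{3}$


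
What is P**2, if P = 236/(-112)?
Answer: 3481/784 ≈ 4.4400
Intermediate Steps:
P = -59/28 (P = 236*(-1/112) = -59/28 ≈ -2.1071)
P**2 = (-59/28)**2 = 3481/784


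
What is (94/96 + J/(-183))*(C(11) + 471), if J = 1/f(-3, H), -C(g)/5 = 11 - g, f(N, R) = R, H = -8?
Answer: 450433/976 ≈ 461.51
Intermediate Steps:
C(g) = -55 + 5*g (C(g) = -5*(11 - g) = -55 + 5*g)
J = -⅛ (J = 1/(-8) = -⅛ ≈ -0.12500)
(94/96 + J/(-183))*(C(11) + 471) = (94/96 - ⅛/(-183))*((-55 + 5*11) + 471) = (94*(1/96) - ⅛*(-1/183))*((-55 + 55) + 471) = (47/48 + 1/1464)*(0 + 471) = (2869/2928)*471 = 450433/976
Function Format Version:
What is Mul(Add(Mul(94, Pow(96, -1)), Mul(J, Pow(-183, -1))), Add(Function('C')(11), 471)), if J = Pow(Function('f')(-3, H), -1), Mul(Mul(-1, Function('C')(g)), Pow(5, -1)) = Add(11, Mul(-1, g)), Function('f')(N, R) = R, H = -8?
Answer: Rational(450433, 976) ≈ 461.51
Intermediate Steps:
Function('C')(g) = Add(-55, Mul(5, g)) (Function('C')(g) = Mul(-5, Add(11, Mul(-1, g))) = Add(-55, Mul(5, g)))
J = Rational(-1, 8) (J = Pow(-8, -1) = Rational(-1, 8) ≈ -0.12500)
Mul(Add(Mul(94, Pow(96, -1)), Mul(J, Pow(-183, -1))), Add(Function('C')(11), 471)) = Mul(Add(Mul(94, Pow(96, -1)), Mul(Rational(-1, 8), Pow(-183, -1))), Add(Add(-55, Mul(5, 11)), 471)) = Mul(Add(Mul(94, Rational(1, 96)), Mul(Rational(-1, 8), Rational(-1, 183))), Add(Add(-55, 55), 471)) = Mul(Add(Rational(47, 48), Rational(1, 1464)), Add(0, 471)) = Mul(Rational(2869, 2928), 471) = Rational(450433, 976)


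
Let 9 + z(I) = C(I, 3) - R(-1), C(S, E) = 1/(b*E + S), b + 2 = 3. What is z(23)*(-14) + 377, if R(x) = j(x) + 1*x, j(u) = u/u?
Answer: 6532/13 ≈ 502.46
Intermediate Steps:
b = 1 (b = -2 + 3 = 1)
C(S, E) = 1/(E + S) (C(S, E) = 1/(1*E + S) = 1/(E + S))
j(u) = 1
R(x) = 1 + x (R(x) = 1 + 1*x = 1 + x)
z(I) = -9 + 1/(3 + I) (z(I) = -9 + (1/(3 + I) - (1 - 1)) = -9 + (1/(3 + I) - 1*0) = -9 + (1/(3 + I) + 0) = -9 + 1/(3 + I))
z(23)*(-14) + 377 = ((-26 - 9*23)/(3 + 23))*(-14) + 377 = ((-26 - 207)/26)*(-14) + 377 = ((1/26)*(-233))*(-14) + 377 = -233/26*(-14) + 377 = 1631/13 + 377 = 6532/13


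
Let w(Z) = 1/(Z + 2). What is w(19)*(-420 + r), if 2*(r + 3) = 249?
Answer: -199/14 ≈ -14.214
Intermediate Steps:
r = 243/2 (r = -3 + (½)*249 = -3 + 249/2 = 243/2 ≈ 121.50)
w(Z) = 1/(2 + Z)
w(19)*(-420 + r) = (-420 + 243/2)/(2 + 19) = -597/2/21 = (1/21)*(-597/2) = -199/14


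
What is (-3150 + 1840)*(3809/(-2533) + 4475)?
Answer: -14844089460/2533 ≈ -5.8603e+6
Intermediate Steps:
(-3150 + 1840)*(3809/(-2533) + 4475) = -1310*(3809*(-1/2533) + 4475) = -1310*(-3809/2533 + 4475) = -1310*11331366/2533 = -14844089460/2533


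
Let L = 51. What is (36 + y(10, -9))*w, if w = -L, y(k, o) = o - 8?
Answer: -969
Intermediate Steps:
y(k, o) = -8 + o
w = -51 (w = -1*51 = -51)
(36 + y(10, -9))*w = (36 + (-8 - 9))*(-51) = (36 - 17)*(-51) = 19*(-51) = -969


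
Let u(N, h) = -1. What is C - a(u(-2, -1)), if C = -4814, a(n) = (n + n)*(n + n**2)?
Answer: -4814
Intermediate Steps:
a(n) = 2*n*(n + n**2) (a(n) = (2*n)*(n + n**2) = 2*n*(n + n**2))
C - a(u(-2, -1)) = -4814 - 2*(-1)**2*(1 - 1) = -4814 - 2*0 = -4814 - 1*0 = -4814 + 0 = -4814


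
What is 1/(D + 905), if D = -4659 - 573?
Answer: -1/4327 ≈ -0.00023111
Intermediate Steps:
D = -5232
1/(D + 905) = 1/(-5232 + 905) = 1/(-4327) = -1/4327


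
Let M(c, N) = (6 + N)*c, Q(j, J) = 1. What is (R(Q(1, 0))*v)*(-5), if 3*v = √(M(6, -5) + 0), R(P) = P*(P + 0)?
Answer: -5*√6/3 ≈ -4.0825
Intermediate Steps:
M(c, N) = c*(6 + N)
R(P) = P² (R(P) = P*P = P²)
v = √6/3 (v = √(6*(6 - 5) + 0)/3 = √(6*1 + 0)/3 = √(6 + 0)/3 = √6/3 ≈ 0.81650)
(R(Q(1, 0))*v)*(-5) = (1²*(√6/3))*(-5) = (1*(√6/3))*(-5) = (√6/3)*(-5) = -5*√6/3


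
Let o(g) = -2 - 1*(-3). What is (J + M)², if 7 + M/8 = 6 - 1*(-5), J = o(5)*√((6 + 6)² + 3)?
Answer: 1171 + 448*√3 ≈ 1947.0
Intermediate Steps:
o(g) = 1 (o(g) = -2 + 3 = 1)
J = 7*√3 (J = 1*√((6 + 6)² + 3) = 1*√(12² + 3) = 1*√(144 + 3) = 1*√147 = 1*(7*√3) = 7*√3 ≈ 12.124)
M = 32 (M = -56 + 8*(6 - 1*(-5)) = -56 + 8*(6 + 5) = -56 + 8*11 = -56 + 88 = 32)
(J + M)² = (7*√3 + 32)² = (32 + 7*√3)²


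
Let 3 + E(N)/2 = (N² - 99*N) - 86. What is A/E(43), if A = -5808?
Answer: 264/227 ≈ 1.1630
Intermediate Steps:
E(N) = -178 - 198*N + 2*N² (E(N) = -6 + 2*((N² - 99*N) - 86) = -6 + 2*(-86 + N² - 99*N) = -6 + (-172 - 198*N + 2*N²) = -178 - 198*N + 2*N²)
A/E(43) = -5808/(-178 - 198*43 + 2*43²) = -5808/(-178 - 8514 + 2*1849) = -5808/(-178 - 8514 + 3698) = -5808/(-4994) = -5808*(-1/4994) = 264/227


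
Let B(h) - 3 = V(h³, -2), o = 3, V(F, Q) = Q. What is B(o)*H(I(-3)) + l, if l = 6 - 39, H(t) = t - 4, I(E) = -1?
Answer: -38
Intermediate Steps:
B(h) = 1 (B(h) = 3 - 2 = 1)
H(t) = -4 + t
l = -33
B(o)*H(I(-3)) + l = 1*(-4 - 1) - 33 = 1*(-5) - 33 = -5 - 33 = -38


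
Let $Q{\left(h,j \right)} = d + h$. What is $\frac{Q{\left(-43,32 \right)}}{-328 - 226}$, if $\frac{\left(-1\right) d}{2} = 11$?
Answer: $\frac{65}{554} \approx 0.11733$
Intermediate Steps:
$d = -22$ ($d = \left(-2\right) 11 = -22$)
$Q{\left(h,j \right)} = -22 + h$
$\frac{Q{\left(-43,32 \right)}}{-328 - 226} = \frac{-22 - 43}{-328 - 226} = \frac{1}{-554} \left(-65\right) = \left(- \frac{1}{554}\right) \left(-65\right) = \frac{65}{554}$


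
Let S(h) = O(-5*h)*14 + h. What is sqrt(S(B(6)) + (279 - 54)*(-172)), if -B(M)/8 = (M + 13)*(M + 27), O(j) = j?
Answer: 6*sqrt(8539) ≈ 554.44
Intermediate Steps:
B(M) = -8*(13 + M)*(27 + M) (B(M) = -8*(M + 13)*(M + 27) = -8*(13 + M)*(27 + M))
S(h) = -69*h (S(h) = -5*h*14 + h = -70*h + h = -69*h)
sqrt(S(B(6)) + (279 - 54)*(-172)) = sqrt(-69*(-2808 - 320*6 - 8*6**2) + (279 - 54)*(-172)) = sqrt(-69*(-2808 - 1920 - 8*36) + 225*(-172)) = sqrt(-69*(-2808 - 1920 - 288) - 38700) = sqrt(-69*(-5016) - 38700) = sqrt(346104 - 38700) = sqrt(307404) = 6*sqrt(8539)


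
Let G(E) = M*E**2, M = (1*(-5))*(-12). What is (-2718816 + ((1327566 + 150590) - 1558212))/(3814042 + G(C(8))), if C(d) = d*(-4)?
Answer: -1399436/1937741 ≈ -0.72220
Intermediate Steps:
C(d) = -4*d
M = 60 (M = -5*(-12) = 60)
G(E) = 60*E**2
(-2718816 + ((1327566 + 150590) - 1558212))/(3814042 + G(C(8))) = (-2718816 + ((1327566 + 150590) - 1558212))/(3814042 + 60*(-4*8)**2) = (-2718816 + (1478156 - 1558212))/(3814042 + 60*(-32)**2) = (-2718816 - 80056)/(3814042 + 60*1024) = -2798872/(3814042 + 61440) = -2798872/3875482 = -2798872*1/3875482 = -1399436/1937741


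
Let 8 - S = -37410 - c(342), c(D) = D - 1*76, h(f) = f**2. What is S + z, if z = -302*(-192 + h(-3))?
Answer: 92950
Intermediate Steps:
c(D) = -76 + D (c(D) = D - 76 = -76 + D)
z = 55266 (z = -302*(-192 + (-3)**2) = -302*(-192 + 9) = -302*(-183) = 55266)
S = 37684 (S = 8 - (-37410 - (-76 + 342)) = 8 - (-37410 - 1*266) = 8 - (-37410 - 266) = 8 - 1*(-37676) = 8 + 37676 = 37684)
S + z = 37684 + 55266 = 92950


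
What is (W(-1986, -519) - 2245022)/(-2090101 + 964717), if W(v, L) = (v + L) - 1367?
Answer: 1124447/562692 ≈ 1.9983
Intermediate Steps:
W(v, L) = -1367 + L + v (W(v, L) = (L + v) - 1367 = -1367 + L + v)
(W(-1986, -519) - 2245022)/(-2090101 + 964717) = ((-1367 - 519 - 1986) - 2245022)/(-2090101 + 964717) = (-3872 - 2245022)/(-1125384) = -2248894*(-1/1125384) = 1124447/562692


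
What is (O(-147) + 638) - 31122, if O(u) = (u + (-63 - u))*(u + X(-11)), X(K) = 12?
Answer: -21979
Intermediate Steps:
O(u) = -756 - 63*u (O(u) = (u + (-63 - u))*(u + 12) = -63*(12 + u) = -756 - 63*u)
(O(-147) + 638) - 31122 = ((-756 - 63*(-147)) + 638) - 31122 = ((-756 + 9261) + 638) - 31122 = (8505 + 638) - 31122 = 9143 - 31122 = -21979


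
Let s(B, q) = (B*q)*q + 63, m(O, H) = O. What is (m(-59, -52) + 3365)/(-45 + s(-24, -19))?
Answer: -551/1441 ≈ -0.38237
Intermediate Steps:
s(B, q) = 63 + B*q² (s(B, q) = B*q² + 63 = 63 + B*q²)
(m(-59, -52) + 3365)/(-45 + s(-24, -19)) = (-59 + 3365)/(-45 + (63 - 24*(-19)²)) = 3306/(-45 + (63 - 24*361)) = 3306/(-45 + (63 - 8664)) = 3306/(-45 - 8601) = 3306/(-8646) = 3306*(-1/8646) = -551/1441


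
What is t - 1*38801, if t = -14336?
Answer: -53137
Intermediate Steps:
t - 1*38801 = -14336 - 1*38801 = -14336 - 38801 = -53137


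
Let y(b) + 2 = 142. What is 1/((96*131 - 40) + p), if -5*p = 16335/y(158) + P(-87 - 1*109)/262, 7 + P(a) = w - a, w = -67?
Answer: 3668/45896111 ≈ 7.9920e-5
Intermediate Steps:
y(b) = 140 (y(b) = -2 + 142 = 140)
P(a) = -74 - a (P(a) = -7 + (-67 - a) = -74 - a)
p = -85937/3668 (p = -(16335/140 + (-74 - (-87 - 1*109))/262)/5 = -(16335*(1/140) + (-74 - (-87 - 109))*(1/262))/5 = -(3267/28 + (-74 - 1*(-196))*(1/262))/5 = -(3267/28 + (-74 + 196)*(1/262))/5 = -(3267/28 + 122*(1/262))/5 = -(3267/28 + 61/131)/5 = -⅕*429685/3668 = -85937/3668 ≈ -23.429)
1/((96*131 - 40) + p) = 1/((96*131 - 40) - 85937/3668) = 1/((12576 - 40) - 85937/3668) = 1/(12536 - 85937/3668) = 1/(45896111/3668) = 3668/45896111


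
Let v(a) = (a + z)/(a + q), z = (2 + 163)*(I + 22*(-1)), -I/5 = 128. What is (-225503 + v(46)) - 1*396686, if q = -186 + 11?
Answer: -80153197/129 ≈ -6.2134e+5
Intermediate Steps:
I = -640 (I = -5*128 = -640)
q = -175
z = -109230 (z = (2 + 163)*(-640 + 22*(-1)) = 165*(-640 - 22) = 165*(-662) = -109230)
v(a) = (-109230 + a)/(-175 + a) (v(a) = (a - 109230)/(a - 175) = (-109230 + a)/(-175 + a))
(-225503 + v(46)) - 1*396686 = (-225503 + (-109230 + 46)/(-175 + 46)) - 1*396686 = (-225503 - 109184/(-129)) - 396686 = (-225503 - 1/129*(-109184)) - 396686 = (-225503 + 109184/129) - 396686 = -28980703/129 - 396686 = -80153197/129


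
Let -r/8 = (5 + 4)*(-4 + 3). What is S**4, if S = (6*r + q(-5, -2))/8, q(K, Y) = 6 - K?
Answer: 38513670001/4096 ≈ 9.4028e+6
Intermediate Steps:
r = 72 (r = -8*(5 + 4)*(-4 + 3) = -72*(-1) = -8*(-9) = 72)
S = 443/8 (S = (6*72 + (6 - 1*(-5)))/8 = (432 + (6 + 5))*(1/8) = (432 + 11)*(1/8) = 443*(1/8) = 443/8 ≈ 55.375)
S**4 = (443/8)**4 = 38513670001/4096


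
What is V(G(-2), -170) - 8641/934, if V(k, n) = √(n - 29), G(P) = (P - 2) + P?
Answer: -8641/934 + I*√199 ≈ -9.2516 + 14.107*I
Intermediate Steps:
G(P) = -2 + 2*P (G(P) = (-2 + P) + P = -2 + 2*P)
V(k, n) = √(-29 + n)
V(G(-2), -170) - 8641/934 = √(-29 - 170) - 8641/934 = √(-199) - 8641*1/934 = I*√199 - 8641/934 = -8641/934 + I*√199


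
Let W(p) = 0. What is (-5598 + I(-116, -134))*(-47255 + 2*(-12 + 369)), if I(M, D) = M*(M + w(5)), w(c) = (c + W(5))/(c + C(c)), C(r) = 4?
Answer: -3264478822/9 ≈ -3.6272e+8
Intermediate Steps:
w(c) = c/(4 + c) (w(c) = (c + 0)/(c + 4) = c/(4 + c))
I(M, D) = M*(5/9 + M) (I(M, D) = M*(M + 5/(4 + 5)) = M*(M + 5/9) = M*(5/9 + M))
(-5598 + I(-116, -134))*(-47255 + 2*(-12 + 369)) = (-5598 + (⅑)*(-116)*(5 + 9*(-116)))*(-47255 + 2*(-12 + 369)) = (-5598 + (⅑)*(-116)*(5 - 1044))*(-47255 + 2*357) = (-5598 + (⅑)*(-116)*(-1039))*(-47255 + 714) = (-5598 + 120524/9)*(-46541) = (70142/9)*(-46541) = -3264478822/9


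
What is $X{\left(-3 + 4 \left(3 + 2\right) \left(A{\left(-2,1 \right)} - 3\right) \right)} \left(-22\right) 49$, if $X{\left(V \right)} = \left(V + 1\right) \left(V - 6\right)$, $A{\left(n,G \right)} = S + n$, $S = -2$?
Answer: $-22808324$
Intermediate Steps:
$A{\left(n,G \right)} = -2 + n$
$X{\left(V \right)} = \left(1 + V\right) \left(-6 + V\right)$
$X{\left(-3 + 4 \left(3 + 2\right) \left(A{\left(-2,1 \right)} - 3\right) \right)} \left(-22\right) 49 = \left(-6 + \left(-3 + 4 \left(3 + 2\right) \left(\left(-2 - 2\right) - 3\right)\right)^{2} - 5 \left(-3 + 4 \left(3 + 2\right) \left(\left(-2 - 2\right) - 3\right)\right)\right) \left(-22\right) 49 = \left(-6 + \left(-3 + 4 \cdot 5 \left(-4 - 3\right)\right)^{2} - 5 \left(-3 + 4 \cdot 5 \left(-4 - 3\right)\right)\right) \left(-22\right) 49 = \left(-6 + \left(-3 + 4 \cdot 5 \left(-7\right)\right)^{2} - 5 \left(-3 + 4 \cdot 5 \left(-7\right)\right)\right) \left(-22\right) 49 = \left(-6 + \left(-3 + 4 \left(-35\right)\right)^{2} - 5 \left(-3 + 4 \left(-35\right)\right)\right) \left(-22\right) 49 = \left(-6 + \left(-3 - 140\right)^{2} - 5 \left(-3 - 140\right)\right) \left(-22\right) 49 = \left(-6 + \left(-143\right)^{2} - -715\right) \left(-22\right) 49 = \left(-6 + 20449 + 715\right) \left(-22\right) 49 = 21158 \left(-22\right) 49 = \left(-465476\right) 49 = -22808324$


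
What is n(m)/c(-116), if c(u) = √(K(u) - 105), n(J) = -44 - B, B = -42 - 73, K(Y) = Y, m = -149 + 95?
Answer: -71*I*√221/221 ≈ -4.776*I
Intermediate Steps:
m = -54
B = -115
n(J) = 71 (n(J) = -44 - 1*(-115) = -44 + 115 = 71)
c(u) = √(-105 + u) (c(u) = √(u - 105) = √(-105 + u))
n(m)/c(-116) = 71/(√(-105 - 116)) = 71/(√(-221)) = 71/((I*√221)) = 71*(-I*√221/221) = -71*I*√221/221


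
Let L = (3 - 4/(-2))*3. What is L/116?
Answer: 15/116 ≈ 0.12931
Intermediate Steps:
L = 15 (L = (3 - 4*(-1/2))*3 = (3 + 2)*3 = 5*3 = 15)
L/116 = 15/116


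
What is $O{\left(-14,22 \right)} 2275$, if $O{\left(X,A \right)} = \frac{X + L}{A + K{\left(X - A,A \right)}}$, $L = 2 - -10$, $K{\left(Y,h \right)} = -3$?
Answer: $- \frac{4550}{19} \approx -239.47$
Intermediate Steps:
$L = 12$ ($L = 2 + 10 = 12$)
$O{\left(X,A \right)} = \frac{12 + X}{-3 + A}$ ($O{\left(X,A \right)} = \frac{X + 12}{A - 3} = \frac{12 + X}{-3 + A}$)
$O{\left(-14,22 \right)} 2275 = \frac{12 - 14}{-3 + 22} \cdot 2275 = \frac{1}{19} \left(-2\right) 2275 = \left(- \frac{2}{19}\right) 2275 = - \frac{4550}{19}$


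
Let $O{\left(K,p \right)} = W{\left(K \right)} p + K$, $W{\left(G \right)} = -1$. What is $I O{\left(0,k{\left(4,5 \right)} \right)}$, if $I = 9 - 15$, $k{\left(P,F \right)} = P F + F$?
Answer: $150$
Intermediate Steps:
$k{\left(P,F \right)} = F + F P$ ($k{\left(P,F \right)} = F P + F = F + F P$)
$I = -6$ ($I = 9 - 15 = -6$)
$O{\left(K,p \right)} = K - p$ ($O{\left(K,p \right)} = - p + K = K - p$)
$I O{\left(0,k{\left(4,5 \right)} \right)} = - 6 \left(0 - 5 \left(1 + 4\right)\right) = - 6 \left(0 - 5 \cdot 5\right) = - 6 \left(0 - 25\right) = \left(-6\right) \left(-25\right) = 150$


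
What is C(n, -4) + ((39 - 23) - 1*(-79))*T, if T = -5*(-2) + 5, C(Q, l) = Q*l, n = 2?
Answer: 1417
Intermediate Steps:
T = 15 (T = 10 + 5 = 15)
C(n, -4) + ((39 - 23) - 1*(-79))*T = 2*(-4) + ((39 - 23) - 1*(-79))*15 = -8 + (16 + 79)*15 = -8 + 95*15 = -8 + 1425 = 1417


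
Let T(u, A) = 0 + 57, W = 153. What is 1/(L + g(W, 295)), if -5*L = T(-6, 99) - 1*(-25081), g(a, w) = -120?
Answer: -5/25738 ≈ -0.00019427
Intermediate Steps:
T(u, A) = 57
L = -25138/5 (L = -(57 - 1*(-25081))/5 = -(57 + 25081)/5 = -⅕*25138 = -25138/5 ≈ -5027.6)
1/(L + g(W, 295)) = 1/(-25138/5 - 120) = 1/(-25738/5) = -5/25738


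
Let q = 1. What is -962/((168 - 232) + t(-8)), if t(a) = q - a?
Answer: 962/55 ≈ 17.491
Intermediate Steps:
t(a) = 1 - a
-962/((168 - 232) + t(-8)) = -962/((168 - 232) + (1 - 1*(-8))) = -962/(-64 + (1 + 8)) = -962/(-64 + 9) = -962/(-55) = -962*(-1/55) = 962/55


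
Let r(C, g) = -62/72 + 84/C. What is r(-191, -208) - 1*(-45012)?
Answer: 309493567/6876 ≈ 45011.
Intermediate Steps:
r(C, g) = -31/36 + 84/C (r(C, g) = -62*1/72 + 84/C = -31/36 + 84/C)
r(-191, -208) - 1*(-45012) = (-31/36 + 84/(-191)) - 1*(-45012) = (-31/36 + 84*(-1/191)) + 45012 = (-31/36 - 84/191) + 45012 = -8945/6876 + 45012 = 309493567/6876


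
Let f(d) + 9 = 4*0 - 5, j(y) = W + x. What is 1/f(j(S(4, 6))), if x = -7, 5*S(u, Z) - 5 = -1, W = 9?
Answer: -1/14 ≈ -0.071429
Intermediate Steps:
S(u, Z) = ⅘ (S(u, Z) = 1 + (⅕)*(-1) = 1 - ⅕ = ⅘)
j(y) = 2 (j(y) = 9 - 7 = 2)
f(d) = -14 (f(d) = -9 + (4*0 - 5) = -9 + (0 - 5) = -9 - 5 = -14)
1/f(j(S(4, 6))) = 1/(-14) = -1/14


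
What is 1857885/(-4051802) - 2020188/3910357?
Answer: -15450395393721/15843992313314 ≈ -0.97516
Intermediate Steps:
1857885/(-4051802) - 2020188/3910357 = 1857885*(-1/4051802) - 2020188*1/3910357 = -1857885/4051802 - 2020188/3910357 = -15450395393721/15843992313314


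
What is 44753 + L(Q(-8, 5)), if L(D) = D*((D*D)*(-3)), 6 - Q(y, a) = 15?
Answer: 46940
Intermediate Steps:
Q(y, a) = -9 (Q(y, a) = 6 - 1*15 = 6 - 15 = -9)
L(D) = -3*D**3 (L(D) = D*(D**2*(-3)) = D*(-3*D**2) = -3*D**3)
44753 + L(Q(-8, 5)) = 44753 - 3*(-9)**3 = 44753 - 3*(-729) = 44753 + 2187 = 46940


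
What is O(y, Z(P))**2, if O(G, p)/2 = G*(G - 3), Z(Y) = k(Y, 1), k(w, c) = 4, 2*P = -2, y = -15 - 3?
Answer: 571536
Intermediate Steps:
y = -18
P = -1 (P = (1/2)*(-2) = -1)
Z(Y) = 4
O(G, p) = 2*G*(-3 + G) (O(G, p) = 2*(G*(G - 3)) = 2*(G*(-3 + G)) = 2*G*(-3 + G))
O(y, Z(P))**2 = (2*(-18)*(-3 - 18))**2 = (2*(-18)*(-21))**2 = 756**2 = 571536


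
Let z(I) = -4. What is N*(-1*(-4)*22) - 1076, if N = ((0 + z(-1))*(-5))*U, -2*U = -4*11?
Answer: 37644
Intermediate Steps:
U = 22 (U = -(-2)*11 = -1/2*(-44) = 22)
N = 440 (N = ((0 - 4)*(-5))*22 = -4*(-5)*22 = 20*22 = 440)
N*(-1*(-4)*22) - 1076 = 440*(-1*(-4)*22) - 1076 = 440*(4*22) - 1076 = 440*88 - 1076 = 38720 - 1076 = 37644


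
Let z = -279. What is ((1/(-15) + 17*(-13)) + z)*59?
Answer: -442559/15 ≈ -29504.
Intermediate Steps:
((1/(-15) + 17*(-13)) + z)*59 = ((1/(-15) + 17*(-13)) - 279)*59 = ((-1/15 - 221) - 279)*59 = (-3316/15 - 279)*59 = -7501/15*59 = -442559/15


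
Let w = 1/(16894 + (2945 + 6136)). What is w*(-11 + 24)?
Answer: 13/25975 ≈ 0.00050048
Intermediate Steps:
w = 1/25975 (w = 1/(16894 + 9081) = 1/25975 ≈ 3.8499e-5)
w*(-11 + 24) = (-11 + 24)/25975 = (1/25975)*13 = 13/25975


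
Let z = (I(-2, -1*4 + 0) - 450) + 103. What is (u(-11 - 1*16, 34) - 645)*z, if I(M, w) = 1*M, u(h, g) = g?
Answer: 213239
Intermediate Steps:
I(M, w) = M
z = -349 (z = (-2 - 450) + 103 = -452 + 103 = -349)
(u(-11 - 1*16, 34) - 645)*z = (34 - 645)*(-349) = -611*(-349) = 213239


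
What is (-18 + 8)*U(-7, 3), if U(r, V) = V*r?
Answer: 210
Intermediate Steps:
(-18 + 8)*U(-7, 3) = (-18 + 8)*(3*(-7)) = -10*(-21) = 210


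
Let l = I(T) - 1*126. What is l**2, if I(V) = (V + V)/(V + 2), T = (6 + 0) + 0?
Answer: 62001/4 ≈ 15500.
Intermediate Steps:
T = 6 (T = 6 + 0 = 6)
I(V) = 2*V/(2 + V) (I(V) = (2*V)/(2 + V) = 2*V/(2 + V))
l = -249/2 (l = 2*6/(2 + 6) - 1*126 = 2*6/8 - 126 = 2*6*(1/8) - 126 = 3/2 - 126 = -249/2 ≈ -124.50)
l**2 = (-249/2)**2 = 62001/4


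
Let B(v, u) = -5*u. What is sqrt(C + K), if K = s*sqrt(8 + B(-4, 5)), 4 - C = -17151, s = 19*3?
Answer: sqrt(17155 + 57*I*sqrt(17)) ≈ 130.98 + 0.8971*I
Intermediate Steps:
s = 57
C = 17155 (C = 4 - 1*(-17151) = 4 + 17151 = 17155)
K = 57*I*sqrt(17) (K = 57*sqrt(8 - 5*5) = 57*sqrt(8 - 25) = 57*sqrt(-17) = 57*(I*sqrt(17)) = 57*I*sqrt(17) ≈ 235.02*I)
sqrt(C + K) = sqrt(17155 + 57*I*sqrt(17))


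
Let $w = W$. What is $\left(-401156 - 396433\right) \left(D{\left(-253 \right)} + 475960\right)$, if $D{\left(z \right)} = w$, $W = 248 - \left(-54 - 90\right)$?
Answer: $-379933115328$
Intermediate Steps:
$W = 392$ ($W = 248 - -144 = 248 + 144 = 392$)
$w = 392$
$D{\left(z \right)} = 392$
$\left(-401156 - 396433\right) \left(D{\left(-253 \right)} + 475960\right) = \left(-401156 - 396433\right) \left(392 + 475960\right) = \left(-797589\right) 476352 = -379933115328$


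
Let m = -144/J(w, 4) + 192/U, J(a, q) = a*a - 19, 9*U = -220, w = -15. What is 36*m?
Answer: -1744416/5665 ≈ -307.93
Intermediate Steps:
U = -220/9 (U = (1/9)*(-220) = -220/9 ≈ -24.444)
J(a, q) = -19 + a**2 (J(a, q) = a**2 - 19 = -19 + a**2)
m = -48456/5665 (m = -144/(-19 + (-15)**2) + 192/(-220/9) = -144/(-19 + 225) + 192*(-9/220) = -144/206 - 432/55 = -144*1/206 - 432/55 = -72/103 - 432/55 = -48456/5665 ≈ -8.5536)
36*m = 36*(-48456/5665) = -1744416/5665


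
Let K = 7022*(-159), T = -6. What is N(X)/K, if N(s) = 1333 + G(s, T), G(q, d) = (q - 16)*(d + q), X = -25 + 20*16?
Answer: -40982/558249 ≈ -0.073412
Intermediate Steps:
X = 295 (X = -25 + 320 = 295)
G(q, d) = (-16 + q)*(d + q)
N(s) = 1429 + s² - 22*s (N(s) = 1333 + (s² - 16*(-6) - 16*s - 6*s) = 1333 + (s² + 96 - 16*s - 6*s) = 1333 + (96 + s² - 22*s) = 1429 + s² - 22*s)
K = -1116498
N(X)/K = (1429 + 295² - 22*295)/(-1116498) = (1429 + 87025 - 6490)*(-1/1116498) = 81964*(-1/1116498) = -40982/558249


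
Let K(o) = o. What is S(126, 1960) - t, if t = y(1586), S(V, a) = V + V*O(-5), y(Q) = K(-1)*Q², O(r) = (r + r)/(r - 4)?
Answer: 2515662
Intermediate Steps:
O(r) = 2*r/(-4 + r) (O(r) = (2*r)/(-4 + r) = 2*r/(-4 + r))
y(Q) = -Q²
S(V, a) = 19*V/9 (S(V, a) = V + V*(2*(-5)/(-4 - 5)) = V + V*(2*(-5)/(-9)) = V + V*(2*(-5)*(-⅑)) = V + V*(10/9) = V + 10*V/9 = 19*V/9)
t = -2515396 (t = -1*1586² = -1*2515396 = -2515396)
S(126, 1960) - t = (19/9)*126 - 1*(-2515396) = 266 + 2515396 = 2515662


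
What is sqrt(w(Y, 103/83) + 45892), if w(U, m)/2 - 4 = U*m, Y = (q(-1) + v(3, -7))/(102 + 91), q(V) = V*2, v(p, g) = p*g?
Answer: sqrt(11778247871878)/16019 ≈ 214.24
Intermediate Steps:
v(p, g) = g*p
q(V) = 2*V
Y = -23/193 (Y = (2*(-1) - 7*3)/(102 + 91) = (-2 - 21)/193 = -23*1/193 = -23/193 ≈ -0.11917)
w(U, m) = 8 + 2*U*m (w(U, m) = 8 + 2*(U*m) = 8 + 2*U*m)
sqrt(w(Y, 103/83) + 45892) = sqrt((8 + 2*(-23/193)*(103/83)) + 45892) = sqrt((8 - 4738/16019) + 45892) = sqrt(123414/16019 + 45892) = sqrt(735267362/16019) = sqrt(11778247871878)/16019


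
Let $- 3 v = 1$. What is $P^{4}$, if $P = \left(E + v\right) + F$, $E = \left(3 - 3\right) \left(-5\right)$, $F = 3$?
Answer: $\frac{4096}{81} \approx 50.568$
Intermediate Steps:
$v = - \frac{1}{3}$ ($v = \left(- \frac{1}{3}\right) 1 = - \frac{1}{3} \approx -0.33333$)
$E = 0$ ($E = 0 \left(-5\right) = 0$)
$P = \frac{8}{3}$ ($P = \left(0 - \frac{1}{3}\right) + 3 = - \frac{1}{3} + 3 = \frac{8}{3} \approx 2.6667$)
$P^{4} = \left(\frac{8}{3}\right)^{4} = \frac{4096}{81}$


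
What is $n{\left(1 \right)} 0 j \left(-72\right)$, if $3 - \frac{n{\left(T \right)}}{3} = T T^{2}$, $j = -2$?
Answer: $0$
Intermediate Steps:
$n{\left(T \right)} = 9 - 3 T^{3}$ ($n{\left(T \right)} = 9 - 3 T T^{2} = 9 - 3 T^{3}$)
$n{\left(1 \right)} 0 j \left(-72\right) = \left(9 - 3 \cdot 1^{3}\right) 0 \left(-2\right) \left(-72\right) = \left(9 - 3\right) 0 \left(-72\right) = 6 \cdot 0 \left(-72\right) = 0 \left(-72\right) = 0$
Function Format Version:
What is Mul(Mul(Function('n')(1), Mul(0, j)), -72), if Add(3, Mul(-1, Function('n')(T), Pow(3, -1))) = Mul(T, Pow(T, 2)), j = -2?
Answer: 0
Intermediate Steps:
Function('n')(T) = Add(9, Mul(-3, Pow(T, 3))) (Function('n')(T) = Add(9, Mul(-3, Mul(T, Pow(T, 2)))) = Add(9, Mul(-3, Pow(T, 3))))
Mul(Mul(Function('n')(1), Mul(0, j)), -72) = Mul(Mul(Add(9, Mul(-3, Pow(1, 3))), Mul(0, -2)), -72) = Mul(Mul(Add(9, Mul(-3, 1)), 0), -72) = Mul(Mul(Add(9, -3), 0), -72) = Mul(Mul(6, 0), -72) = Mul(0, -72) = 0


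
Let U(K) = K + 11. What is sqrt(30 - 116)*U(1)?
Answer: 12*I*sqrt(86) ≈ 111.28*I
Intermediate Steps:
U(K) = 11 + K
sqrt(30 - 116)*U(1) = sqrt(30 - 116)*(11 + 1) = sqrt(-86)*12 = (I*sqrt(86))*12 = 12*I*sqrt(86)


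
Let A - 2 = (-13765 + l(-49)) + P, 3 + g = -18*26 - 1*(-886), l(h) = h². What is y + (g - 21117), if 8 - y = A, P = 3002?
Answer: -12334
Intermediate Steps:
g = 415 (g = -3 + (-18*26 - 1*(-886)) = -3 + (-468 + 886) = -3 + 418 = 415)
A = -8360 (A = 2 + ((-13765 + (-49)²) + 3002) = 2 + ((-13765 + 2401) + 3002) = 2 + (-11364 + 3002) = 2 - 8362 = -8360)
y = 8368 (y = 8 - 1*(-8360) = 8 + 8360 = 8368)
y + (g - 21117) = 8368 + (415 - 21117) = 8368 - 20702 = -12334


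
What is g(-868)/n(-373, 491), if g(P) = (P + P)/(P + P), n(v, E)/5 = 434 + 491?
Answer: 1/4625 ≈ 0.00021622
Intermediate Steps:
n(v, E) = 4625 (n(v, E) = 5*(434 + 491) = 5*925 = 4625)
g(P) = 1 (g(P) = (2*P)/((2*P)) = (2*P)*(1/(2*P)) = 1)
g(-868)/n(-373, 491) = 1/4625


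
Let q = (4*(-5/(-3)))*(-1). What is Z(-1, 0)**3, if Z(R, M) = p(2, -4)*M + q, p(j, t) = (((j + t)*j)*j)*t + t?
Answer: -8000/27 ≈ -296.30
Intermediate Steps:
q = -20/3 (q = (4*(-5*(-1/3)))*(-1) = (4*(5/3))*(-1) = (20/3)*(-1) = -20/3 ≈ -6.6667)
p(j, t) = t + t*j**2*(j + t) (p(j, t) = ((j*(j + t))*j)*t + t = (j**2*(j + t))*t + t = t*j**2*(j + t) + t = t + t*j**2*(j + t))
Z(R, M) = -20/3 + 28*M (Z(R, M) = (-4*(1 + 2**3 - 4*2**2))*M - 20/3 = (-4*(1 + 8 - 4*4))*M - 20/3 = (-4*(1 + 8 - 16))*M - 20/3 = (-4*(-7))*M - 20/3 = 28*M - 20/3 = -20/3 + 28*M)
Z(-1, 0)**3 = (-20/3 + 28*0)**3 = (-20/3 + 0)**3 = (-20/3)**3 = -8000/27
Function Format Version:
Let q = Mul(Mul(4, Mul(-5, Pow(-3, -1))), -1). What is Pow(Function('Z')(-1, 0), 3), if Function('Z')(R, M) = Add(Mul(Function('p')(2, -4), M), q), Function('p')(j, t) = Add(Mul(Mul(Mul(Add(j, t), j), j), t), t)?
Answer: Rational(-8000, 27) ≈ -296.30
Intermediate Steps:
q = Rational(-20, 3) (q = Mul(Mul(4, Mul(-5, Rational(-1, 3))), -1) = Mul(Mul(4, Rational(5, 3)), -1) = Mul(Rational(20, 3), -1) = Rational(-20, 3) ≈ -6.6667)
Function('p')(j, t) = Add(t, Mul(t, Pow(j, 2), Add(j, t))) (Function('p')(j, t) = Add(Mul(Mul(Mul(j, Add(j, t)), j), t), t) = Add(Mul(Mul(Pow(j, 2), Add(j, t)), t), t) = Add(Mul(t, Pow(j, 2), Add(j, t)), t) = Add(t, Mul(t, Pow(j, 2), Add(j, t))))
Function('Z')(R, M) = Add(Rational(-20, 3), Mul(28, M)) (Function('Z')(R, M) = Add(Mul(Mul(-4, Add(1, Pow(2, 3), Mul(-4, Pow(2, 2)))), M), Rational(-20, 3)) = Add(Mul(Mul(-4, Add(1, 8, Mul(-4, 4))), M), Rational(-20, 3)) = Add(Mul(Mul(-4, Add(1, 8, -16)), M), Rational(-20, 3)) = Add(Mul(Mul(-4, -7), M), Rational(-20, 3)) = Add(Mul(28, M), Rational(-20, 3)) = Add(Rational(-20, 3), Mul(28, M)))
Pow(Function('Z')(-1, 0), 3) = Pow(Add(Rational(-20, 3), Mul(28, 0)), 3) = Pow(Add(Rational(-20, 3), 0), 3) = Pow(Rational(-20, 3), 3) = Rational(-8000, 27)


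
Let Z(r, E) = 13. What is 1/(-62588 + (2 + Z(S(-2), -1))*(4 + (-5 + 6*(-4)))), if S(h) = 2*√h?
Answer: -1/62963 ≈ -1.5882e-5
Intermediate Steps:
1/(-62588 + (2 + Z(S(-2), -1))*(4 + (-5 + 6*(-4)))) = 1/(-62588 + (2 + 13)*(4 + (-5 + 6*(-4)))) = 1/(-62588 + 15*(4 + (-5 - 24))) = 1/(-62588 + 15*(4 - 29)) = 1/(-62588 + 15*(-25)) = 1/(-62588 - 375) = 1/(-62963) = -1/62963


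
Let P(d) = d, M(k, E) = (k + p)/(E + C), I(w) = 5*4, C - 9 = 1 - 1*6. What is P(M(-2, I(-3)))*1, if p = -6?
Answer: -⅓ ≈ -0.33333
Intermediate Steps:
C = 4 (C = 9 + (1 - 1*6) = 9 + (1 - 6) = 9 - 5 = 4)
I(w) = 20
M(k, E) = (-6 + k)/(4 + E) (M(k, E) = (k - 6)/(E + 4) = (-6 + k)/(4 + E))
P(M(-2, I(-3)))*1 = ((-6 - 2)/(4 + 20))*1 = (-8/24)*1 = ((1/24)*(-8))*1 = -⅓*1 = -⅓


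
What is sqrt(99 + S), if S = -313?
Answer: I*sqrt(214) ≈ 14.629*I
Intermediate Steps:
sqrt(99 + S) = sqrt(99 - 313) = sqrt(-214) = I*sqrt(214)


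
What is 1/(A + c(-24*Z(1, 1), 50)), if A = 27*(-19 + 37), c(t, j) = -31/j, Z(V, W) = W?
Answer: 50/24269 ≈ 0.0020602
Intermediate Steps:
A = 486 (A = 27*18 = 486)
1/(A + c(-24*Z(1, 1), 50)) = 1/(486 - 31/50) = 1/(24269/50) = 50/24269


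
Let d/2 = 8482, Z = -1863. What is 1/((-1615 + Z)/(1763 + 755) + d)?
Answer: 1259/21355937 ≈ 5.8953e-5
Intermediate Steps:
d = 16964 (d = 2*8482 = 16964)
1/((-1615 + Z)/(1763 + 755) + d) = 1/((-1615 - 1863)/(1763 + 755) + 16964) = 1/(-3478/2518 + 16964) = 1/(-3478*1/2518 + 16964) = 1/(-1739/1259 + 16964) = 1/(21355937/1259) = 1259/21355937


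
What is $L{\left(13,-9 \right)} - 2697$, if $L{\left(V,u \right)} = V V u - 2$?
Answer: $-4220$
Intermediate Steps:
$L{\left(V,u \right)} = -2 + u V^{2}$ ($L{\left(V,u \right)} = V^{2} u - 2 = u V^{2} - 2 = -2 + u V^{2}$)
$L{\left(13,-9 \right)} - 2697 = \left(-2 - 9 \cdot 13^{2}\right) - 2697 = \left(-2 - 1521\right) - 2697 = -1523 - 2697 = -4220$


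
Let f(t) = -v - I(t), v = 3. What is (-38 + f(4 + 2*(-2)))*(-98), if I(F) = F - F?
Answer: 4018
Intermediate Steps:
I(F) = 0
f(t) = -3 (f(t) = -1*3 - 1*0 = -3 + 0 = -3)
(-38 + f(4 + 2*(-2)))*(-98) = (-38 - 3)*(-98) = -41*(-98) = 4018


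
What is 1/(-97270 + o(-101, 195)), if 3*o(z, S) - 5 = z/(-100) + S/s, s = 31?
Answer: -9300/904572869 ≈ -1.0281e-5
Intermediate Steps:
o(z, S) = 5/3 - z/300 + S/93 (o(z, S) = 5/3 + (z/(-100) + S/31)/3 = 5/3 + (z*(-1/100) + S*(1/31))/3 = 5/3 + (-z/100 + S/31)/3 = 5/3 + (-z/300 + S/93) = 5/3 - z/300 + S/93)
1/(-97270 + o(-101, 195)) = 1/(-97270 + (5/3 - 1/300*(-101) + (1/93)*195)) = 1/(-97270 + (5/3 + 101/300 + 65/31)) = 1/(-97270 + 38131/9300) = 1/(-904572869/9300) = -9300/904572869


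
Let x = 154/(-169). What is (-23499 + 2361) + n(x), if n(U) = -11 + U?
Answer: -3574335/169 ≈ -21150.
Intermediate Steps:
x = -154/169 (x = 154*(-1/169) = -154/169 ≈ -0.91124)
(-23499 + 2361) + n(x) = (-23499 + 2361) + (-11 - 154/169) = -21138 - 2013/169 = -3574335/169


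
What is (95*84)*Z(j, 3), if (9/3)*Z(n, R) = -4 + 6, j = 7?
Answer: 5320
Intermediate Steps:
Z(n, R) = ⅔ (Z(n, R) = (-4 + 6)/3 = (⅓)*2 = ⅔)
(95*84)*Z(j, 3) = (95*84)*(⅔) = 7980*(⅔) = 5320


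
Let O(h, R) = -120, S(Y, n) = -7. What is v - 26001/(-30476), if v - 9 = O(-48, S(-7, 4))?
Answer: -3356835/30476 ≈ -110.15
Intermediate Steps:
v = -111 (v = 9 - 120 = -111)
v - 26001/(-30476) = -111 - 26001/(-30476) = -111 - 26001*(-1/30476) = -111 + 26001/30476 = -3356835/30476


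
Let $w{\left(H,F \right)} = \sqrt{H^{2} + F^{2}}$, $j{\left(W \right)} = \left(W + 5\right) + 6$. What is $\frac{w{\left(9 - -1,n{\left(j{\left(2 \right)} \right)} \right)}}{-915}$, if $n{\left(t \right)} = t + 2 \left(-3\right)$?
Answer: $- \frac{\sqrt{149}}{915} \approx -0.013341$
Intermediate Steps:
$j{\left(W \right)} = 11 + W$ ($j{\left(W \right)} = \left(5 + W\right) + 6 = 11 + W$)
$n{\left(t \right)} = -6 + t$ ($n{\left(t \right)} = t - 6 = -6 + t$)
$w{\left(H,F \right)} = \sqrt{F^{2} + H^{2}}$
$\frac{w{\left(9 - -1,n{\left(j{\left(2 \right)} \right)} \right)}}{-915} = \frac{\sqrt{\left(-6 + \left(11 + 2\right)\right)^{2} + \left(9 - -1\right)^{2}}}{-915} = \sqrt{\left(-6 + 13\right)^{2} + \left(9 + 1\right)^{2}} \left(- \frac{1}{915}\right) = \sqrt{7^{2} + 10^{2}} \left(- \frac{1}{915}\right) = \sqrt{49 + 100} \left(- \frac{1}{915}\right) = \sqrt{149} \left(- \frac{1}{915}\right) = - \frac{\sqrt{149}}{915}$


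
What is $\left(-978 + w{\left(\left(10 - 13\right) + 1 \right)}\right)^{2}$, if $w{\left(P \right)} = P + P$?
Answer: $964324$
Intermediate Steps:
$w{\left(P \right)} = 2 P$
$\left(-978 + w{\left(\left(10 - 13\right) + 1 \right)}\right)^{2} = \left(-978 + 2 \left(\left(10 - 13\right) + 1\right)\right)^{2} = \left(-978 + 2 \left(-3 + 1\right)\right)^{2} = \left(-978 + 2 \left(-2\right)\right)^{2} = \left(-978 - 4\right)^{2} = \left(-982\right)^{2} = 964324$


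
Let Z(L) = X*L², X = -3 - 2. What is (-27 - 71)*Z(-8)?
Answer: 31360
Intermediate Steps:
X = -5
Z(L) = -5*L²
(-27 - 71)*Z(-8) = (-27 - 71)*(-5*(-8)²) = -(-490)*64 = -98*(-320) = 31360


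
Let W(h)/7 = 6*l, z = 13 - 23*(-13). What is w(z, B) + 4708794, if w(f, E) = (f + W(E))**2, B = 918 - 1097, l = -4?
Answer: 4729530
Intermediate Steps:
z = 312 (z = 13 + 299 = 312)
B = -179
W(h) = -168 (W(h) = 7*(6*(-4)) = 7*(-24) = -168)
w(f, E) = (-168 + f)**2 (w(f, E) = (f - 168)**2 = (-168 + f)**2)
w(z, B) + 4708794 = (-168 + 312)**2 + 4708794 = 144**2 + 4708794 = 20736 + 4708794 = 4729530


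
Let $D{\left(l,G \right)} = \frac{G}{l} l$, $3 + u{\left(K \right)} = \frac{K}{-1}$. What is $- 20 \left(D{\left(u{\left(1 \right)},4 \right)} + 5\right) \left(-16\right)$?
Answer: $2880$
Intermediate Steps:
$u{\left(K \right)} = -3 - K$ ($u{\left(K \right)} = -3 + \frac{K}{-1} = -3 + K \left(-1\right) = -3 - K$)
$D{\left(l,G \right)} = G$
$- 20 \left(D{\left(u{\left(1 \right)},4 \right)} + 5\right) \left(-16\right) = - 20 \left(4 + 5\right) \left(-16\right) = \left(-20\right) 9 \left(-16\right) = \left(-180\right) \left(-16\right) = 2880$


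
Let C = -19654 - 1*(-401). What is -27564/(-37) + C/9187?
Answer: 252518107/339919 ≈ 742.88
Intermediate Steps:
C = -19253 (C = -19654 + 401 = -19253)
-27564/(-37) + C/9187 = -27564/(-37) - 19253/9187 = -27564*(-1/37) - 19253*1/9187 = 27564/37 - 19253/9187 = 252518107/339919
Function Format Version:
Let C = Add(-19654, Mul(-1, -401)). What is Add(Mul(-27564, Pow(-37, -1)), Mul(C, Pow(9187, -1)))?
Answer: Rational(252518107, 339919) ≈ 742.88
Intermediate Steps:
C = -19253 (C = Add(-19654, 401) = -19253)
Add(Mul(-27564, Pow(-37, -1)), Mul(C, Pow(9187, -1))) = Add(Mul(-27564, Pow(-37, -1)), Mul(-19253, Pow(9187, -1))) = Add(Mul(-27564, Rational(-1, 37)), Mul(-19253, Rational(1, 9187))) = Add(Rational(27564, 37), Rational(-19253, 9187)) = Rational(252518107, 339919)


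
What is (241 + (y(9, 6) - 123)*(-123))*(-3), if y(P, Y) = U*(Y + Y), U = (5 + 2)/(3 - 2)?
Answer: -15114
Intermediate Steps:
U = 7 (U = 7/1 = 7*1 = 7)
y(P, Y) = 14*Y (y(P, Y) = 7*(Y + Y) = 7*(2*Y) = 14*Y)
(241 + (y(9, 6) - 123)*(-123))*(-3) = (241 + (14*6 - 123)*(-123))*(-3) = (241 + (84 - 123)*(-123))*(-3) = (241 - 39*(-123))*(-3) = (241 + 4797)*(-3) = 5038*(-3) = -15114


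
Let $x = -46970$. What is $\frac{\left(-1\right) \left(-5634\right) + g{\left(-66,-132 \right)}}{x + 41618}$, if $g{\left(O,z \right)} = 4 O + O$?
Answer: $- \frac{221}{223} \approx -0.99103$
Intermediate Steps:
$g{\left(O,z \right)} = 5 O$
$\frac{\left(-1\right) \left(-5634\right) + g{\left(-66,-132 \right)}}{x + 41618} = \frac{\left(-1\right) \left(-5634\right) + 5 \left(-66\right)}{-46970 + 41618} = \frac{5634 - 330}{-5352} = 5304 \left(- \frac{1}{5352}\right) = - \frac{221}{223}$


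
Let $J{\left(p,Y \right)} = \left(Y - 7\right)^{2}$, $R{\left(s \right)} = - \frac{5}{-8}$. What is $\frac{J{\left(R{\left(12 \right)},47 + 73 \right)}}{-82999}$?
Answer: $- \frac{12769}{82999} \approx -0.15385$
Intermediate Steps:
$R{\left(s \right)} = \frac{5}{8}$ ($R{\left(s \right)} = \left(-5\right) \left(- \frac{1}{8}\right) = \frac{5}{8}$)
$J{\left(p,Y \right)} = \left(-7 + Y\right)^{2}$
$\frac{J{\left(R{\left(12 \right)},47 + 73 \right)}}{-82999} = \frac{\left(-7 + \left(47 + 73\right)\right)^{2}}{-82999} = \left(-7 + 120\right)^{2} \left(- \frac{1}{82999}\right) = 113^{2} \left(- \frac{1}{82999}\right) = 12769 \left(- \frac{1}{82999}\right) = - \frac{12769}{82999}$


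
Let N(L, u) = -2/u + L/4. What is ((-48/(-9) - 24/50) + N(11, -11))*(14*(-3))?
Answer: -179837/550 ≈ -326.98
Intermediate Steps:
N(L, u) = -2/u + L/4 (N(L, u) = -2/u + L*(¼) = -2/u + L/4)
((-48/(-9) - 24/50) + N(11, -11))*(14*(-3)) = ((-48/(-9) - 24/50) + (-2/(-11) + (¼)*11))*(14*(-3)) = ((-48*(-⅑) - 24*1/50) + (-2*(-1/11) + 11/4))*(-42) = ((16/3 - 12/25) + (2/11 + 11/4))*(-42) = (364/75 + 129/44)*(-42) = (25691/3300)*(-42) = -179837/550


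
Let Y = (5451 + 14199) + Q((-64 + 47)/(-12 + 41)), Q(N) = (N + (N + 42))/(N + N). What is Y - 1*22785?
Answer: -53887/17 ≈ -3169.8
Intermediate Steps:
Q(N) = (42 + 2*N)/(2*N) (Q(N) = (N + (42 + N))/((2*N)) = (42 + 2*N)*(1/(2*N)) = (42 + 2*N)/(2*N))
Y = 333458/17 (Y = (5451 + 14199) + (21 + (-64 + 47)/(-12 + 41))/(((-64 + 47)/(-12 + 41))) = 19650 + (21 - 17/29)/((-17/29)) = 19650 + (21 - 17*1/29)/((-17*1/29)) = 19650 + (21 - 17/29)/(-17/29) = 19650 - 29/17*592/29 = 19650 - 592/17 = 333458/17 ≈ 19615.)
Y - 1*22785 = 333458/17 - 1*22785 = 333458/17 - 22785 = -53887/17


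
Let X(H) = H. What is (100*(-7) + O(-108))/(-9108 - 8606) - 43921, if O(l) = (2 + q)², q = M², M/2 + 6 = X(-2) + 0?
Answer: -389041229/8857 ≈ -43925.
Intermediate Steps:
M = -16 (M = -12 + 2*(-2 + 0) = -12 + 2*(-2) = -12 - 4 = -16)
q = 256 (q = (-16)² = 256)
O(l) = 66564 (O(l) = (2 + 256)² = 258² = 66564)
(100*(-7) + O(-108))/(-9108 - 8606) - 43921 = (100*(-7) + 66564)/(-9108 - 8606) - 43921 = (-700 + 66564)/(-17714) - 43921 = 65864*(-1/17714) - 43921 = -32932/8857 - 43921 = -389041229/8857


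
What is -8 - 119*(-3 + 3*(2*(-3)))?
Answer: 2491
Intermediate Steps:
-8 - 119*(-3 + 3*(2*(-3))) = -8 - 119*(-3 + 3*(-6)) = -8 - 119*(-3 - 18) = -8 - 119*(-21) = -8 + 2499 = 2491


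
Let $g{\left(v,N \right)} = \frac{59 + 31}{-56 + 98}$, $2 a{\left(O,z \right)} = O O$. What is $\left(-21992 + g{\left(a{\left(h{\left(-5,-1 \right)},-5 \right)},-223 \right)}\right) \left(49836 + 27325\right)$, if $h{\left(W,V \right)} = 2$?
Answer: $-1696759367$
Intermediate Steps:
$a{\left(O,z \right)} = \frac{O^{2}}{2}$ ($a{\left(O,z \right)} = \frac{O O}{2} = \frac{O^{2}}{2}$)
$g{\left(v,N \right)} = \frac{15}{7}$ ($g{\left(v,N \right)} = \frac{90}{42} = 90 \cdot \frac{1}{42} = \frac{15}{7}$)
$\left(-21992 + g{\left(a{\left(h{\left(-5,-1 \right)},-5 \right)},-223 \right)}\right) \left(49836 + 27325\right) = \left(-21992 + \frac{15}{7}\right) \left(49836 + 27325\right) = \left(- \frac{153929}{7}\right) 77161 = -1696759367$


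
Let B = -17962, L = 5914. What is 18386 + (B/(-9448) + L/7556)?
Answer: 164093921039/8923636 ≈ 18389.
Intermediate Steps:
18386 + (B/(-9448) + L/7556) = 18386 + (-17962/(-9448) + 5914/7556) = 18386 + (-17962*(-1/9448) + 5914*(1/7556)) = 18386 + (8981/4724 + 2957/3778) = 18386 + 23949543/8923636 = 164093921039/8923636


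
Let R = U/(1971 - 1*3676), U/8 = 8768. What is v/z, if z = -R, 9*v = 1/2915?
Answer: 31/33458688 ≈ 9.2652e-7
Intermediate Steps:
U = 70144 (U = 8*8768 = 70144)
R = -70144/1705 (R = 70144/(1971 - 1*3676) = 70144/(1971 - 3676) = 70144/(-1705) = 70144*(-1/1705) = -70144/1705 ≈ -41.140)
v = 1/26235 (v = (⅑)/2915 = (⅑)*(1/2915) = 1/26235 ≈ 3.8117e-5)
z = 70144/1705 (z = -1*(-70144/1705) = 70144/1705 ≈ 41.140)
v/z = 1/(26235*(70144/1705)) = (1/26235)*(1705/70144) = 31/33458688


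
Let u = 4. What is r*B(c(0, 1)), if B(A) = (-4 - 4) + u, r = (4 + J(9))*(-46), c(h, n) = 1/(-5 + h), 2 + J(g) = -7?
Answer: -920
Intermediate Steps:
J(g) = -9 (J(g) = -2 - 7 = -9)
r = 230 (r = (4 - 9)*(-46) = -5*(-46) = 230)
B(A) = -4 (B(A) = (-4 - 4) + 4 = -8 + 4 = -4)
r*B(c(0, 1)) = 230*(-4) = -920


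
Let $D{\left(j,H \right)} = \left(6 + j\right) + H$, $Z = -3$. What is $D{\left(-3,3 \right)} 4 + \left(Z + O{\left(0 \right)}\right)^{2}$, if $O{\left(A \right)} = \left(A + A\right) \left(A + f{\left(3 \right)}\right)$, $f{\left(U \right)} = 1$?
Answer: $33$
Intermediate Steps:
$D{\left(j,H \right)} = 6 + H + j$
$O{\left(A \right)} = 2 A \left(1 + A\right)$ ($O{\left(A \right)} = \left(A + A\right) \left(A + 1\right) = 2 A \left(1 + A\right)$)
$D{\left(-3,3 \right)} 4 + \left(Z + O{\left(0 \right)}\right)^{2} = \left(6 + 3 - 3\right) 4 + \left(-3 + 2 \cdot 0 \left(1 + 0\right)\right)^{2} = 6 \cdot 4 + \left(-3 + 2 \cdot 0 \cdot 1\right)^{2} = 24 + \left(-3 + 0\right)^{2} = 24 + \left(-3\right)^{2} = 24 + 9 = 33$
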